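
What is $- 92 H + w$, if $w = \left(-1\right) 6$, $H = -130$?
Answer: $11954$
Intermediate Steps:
$w = -6$
$- 92 H + w = \left(-92\right) \left(-130\right) - 6 = 11960 - 6 = 11954$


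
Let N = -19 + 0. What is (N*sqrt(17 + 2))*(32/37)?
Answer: -608*sqrt(19)/37 ≈ -71.627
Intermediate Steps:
N = -19
(N*sqrt(17 + 2))*(32/37) = (-19*sqrt(17 + 2))*(32/37) = (-19*sqrt(19))*(32*(1/37)) = -19*sqrt(19)*(32/37) = -608*sqrt(19)/37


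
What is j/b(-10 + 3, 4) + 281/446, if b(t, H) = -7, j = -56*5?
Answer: 18121/446 ≈ 40.630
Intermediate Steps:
j = -280
j/b(-10 + 3, 4) + 281/446 = -280/(-7) + 281/446 = -280*(-⅐) + 281*(1/446) = 40 + 281/446 = 18121/446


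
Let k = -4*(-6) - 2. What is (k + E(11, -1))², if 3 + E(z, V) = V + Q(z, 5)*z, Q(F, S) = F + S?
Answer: 37636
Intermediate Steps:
E(z, V) = -3 + V + z*(5 + z) (E(z, V) = -3 + (V + (z + 5)*z) = -3 + (V + (5 + z)*z) = -3 + (V + z*(5 + z)) = -3 + V + z*(5 + z))
k = 22 (k = 24 - 2 = 22)
(k + E(11, -1))² = (22 + (-3 - 1 + 11*(5 + 11)))² = (22 + (-3 - 1 + 11*16))² = (22 + (-3 - 1 + 176))² = (22 + 172)² = 194² = 37636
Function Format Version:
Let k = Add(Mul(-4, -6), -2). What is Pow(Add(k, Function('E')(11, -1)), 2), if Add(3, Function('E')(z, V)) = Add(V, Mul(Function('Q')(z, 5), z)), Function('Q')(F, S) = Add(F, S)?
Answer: 37636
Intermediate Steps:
Function('E')(z, V) = Add(-3, V, Mul(z, Add(5, z))) (Function('E')(z, V) = Add(-3, Add(V, Mul(Add(z, 5), z))) = Add(-3, Add(V, Mul(Add(5, z), z))) = Add(-3, Add(V, Mul(z, Add(5, z)))) = Add(-3, V, Mul(z, Add(5, z))))
k = 22 (k = Add(24, -2) = 22)
Pow(Add(k, Function('E')(11, -1)), 2) = Pow(Add(22, Add(-3, -1, Mul(11, Add(5, 11)))), 2) = Pow(Add(22, Add(-3, -1, Mul(11, 16))), 2) = Pow(Add(22, Add(-3, -1, 176)), 2) = Pow(Add(22, 172), 2) = Pow(194, 2) = 37636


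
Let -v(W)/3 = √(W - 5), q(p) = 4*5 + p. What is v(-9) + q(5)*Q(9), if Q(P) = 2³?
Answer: 200 - 3*I*√14 ≈ 200.0 - 11.225*I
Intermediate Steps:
q(p) = 20 + p
Q(P) = 8
v(W) = -3*√(-5 + W) (v(W) = -3*√(W - 5) = -3*√(-5 + W))
v(-9) + q(5)*Q(9) = -3*√(-5 - 9) + (20 + 5)*8 = -3*I*√14 + 25*8 = -3*I*√14 + 200 = 200 - 3*I*√14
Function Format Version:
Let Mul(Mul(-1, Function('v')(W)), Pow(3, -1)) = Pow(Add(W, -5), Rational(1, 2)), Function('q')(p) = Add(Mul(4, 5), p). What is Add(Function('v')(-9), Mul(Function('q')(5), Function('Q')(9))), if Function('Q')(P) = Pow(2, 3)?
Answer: Add(200, Mul(-3, I, Pow(14, Rational(1, 2)))) ≈ Add(200.00, Mul(-11.225, I))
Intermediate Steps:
Function('q')(p) = Add(20, p)
Function('Q')(P) = 8
Function('v')(W) = Mul(-3, Pow(Add(-5, W), Rational(1, 2))) (Function('v')(W) = Mul(-3, Pow(Add(W, -5), Rational(1, 2))) = Mul(-3, Pow(Add(-5, W), Rational(1, 2))))
Add(Function('v')(-9), Mul(Function('q')(5), Function('Q')(9))) = Add(Mul(-3, Pow(Add(-5, -9), Rational(1, 2))), Mul(Add(20, 5), 8)) = Add(Mul(-3, Pow(-14, Rational(1, 2))), Mul(25, 8)) = Add(Mul(-3, Mul(I, Pow(14, Rational(1, 2)))), 200) = Add(Mul(-3, I, Pow(14, Rational(1, 2))), 200) = Add(200, Mul(-3, I, Pow(14, Rational(1, 2))))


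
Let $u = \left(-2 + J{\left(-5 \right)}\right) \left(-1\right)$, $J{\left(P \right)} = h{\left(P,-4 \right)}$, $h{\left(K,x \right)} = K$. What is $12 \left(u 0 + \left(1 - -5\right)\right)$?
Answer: $72$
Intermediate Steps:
$J{\left(P \right)} = P$
$u = 7$ ($u = \left(-2 - 5\right) \left(-1\right) = \left(-7\right) \left(-1\right) = 7$)
$12 \left(u 0 + \left(1 - -5\right)\right) = 12 \left(7 \cdot 0 + \left(1 - -5\right)\right) = 12 \left(0 + \left(1 + 5\right)\right) = 12 \left(0 + 6\right) = 12 \cdot 6 = 72$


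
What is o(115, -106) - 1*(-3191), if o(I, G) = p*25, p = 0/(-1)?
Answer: 3191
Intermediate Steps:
p = 0 (p = 0*(-1) = 0)
o(I, G) = 0 (o(I, G) = 0*25 = 0)
o(115, -106) - 1*(-3191) = 0 - 1*(-3191) = 0 + 3191 = 3191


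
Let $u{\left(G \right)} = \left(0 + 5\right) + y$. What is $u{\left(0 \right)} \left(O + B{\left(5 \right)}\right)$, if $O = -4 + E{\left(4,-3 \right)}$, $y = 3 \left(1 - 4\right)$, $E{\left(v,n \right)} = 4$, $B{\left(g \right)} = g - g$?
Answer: $0$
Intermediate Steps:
$B{\left(g \right)} = 0$
$y = -9$ ($y = 3 \left(-3\right) = -9$)
$O = 0$ ($O = -4 + 4 = 0$)
$u{\left(G \right)} = -4$ ($u{\left(G \right)} = \left(0 + 5\right) - 9 = 5 - 9 = -4$)
$u{\left(0 \right)} \left(O + B{\left(5 \right)}\right) = - 4 \left(0 + 0\right) = \left(-4\right) 0 = 0$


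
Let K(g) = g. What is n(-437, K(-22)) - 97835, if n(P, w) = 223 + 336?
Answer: -97276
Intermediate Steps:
n(P, w) = 559
n(-437, K(-22)) - 97835 = 559 - 97835 = -97276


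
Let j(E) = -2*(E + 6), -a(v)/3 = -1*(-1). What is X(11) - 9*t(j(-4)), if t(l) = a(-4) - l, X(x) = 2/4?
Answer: -17/2 ≈ -8.5000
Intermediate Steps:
X(x) = 1/2 (X(x) = 2*(1/4) = 1/2)
a(v) = -3 (a(v) = -(-3)*(-1) = -3*1 = -3)
j(E) = -12 - 2*E (j(E) = -2*(6 + E) = -12 - 2*E)
t(l) = -3 - l
X(11) - 9*t(j(-4)) = 1/2 - 9*(-3 - (-12 - 2*(-4))) = 1/2 - 9*(-3 - (-12 + 8)) = 1/2 - 9*(-3 - 1*(-4)) = 1/2 - 9*(-3 + 4) = 1/2 - 9*1 = 1/2 - 9 = -17/2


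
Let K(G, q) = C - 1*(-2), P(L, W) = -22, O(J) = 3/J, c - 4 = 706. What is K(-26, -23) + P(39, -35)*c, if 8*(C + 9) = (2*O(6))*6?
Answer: -62505/4 ≈ -15626.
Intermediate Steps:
c = 710 (c = 4 + 706 = 710)
C = -33/4 (C = -9 + ((2*(3/6))*6)/8 = -9 + ((2*(3*(⅙)))*6)/8 = -9 + ((2*(½))*6)/8 = -9 + (1*6)/8 = -9 + (⅛)*6 = -9 + ¾ = -33/4 ≈ -8.2500)
K(G, q) = -25/4 (K(G, q) = -33/4 - 1*(-2) = -33/4 + 2 = -25/4)
K(-26, -23) + P(39, -35)*c = -25/4 - 22*710 = -25/4 - 15620 = -62505/4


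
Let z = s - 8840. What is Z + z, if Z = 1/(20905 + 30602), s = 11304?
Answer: 126913249/51507 ≈ 2464.0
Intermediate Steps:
z = 2464 (z = 11304 - 8840 = 2464)
Z = 1/51507 ≈ 1.9415e-5
Z + z = 1/51507 + 2464 = 126913249/51507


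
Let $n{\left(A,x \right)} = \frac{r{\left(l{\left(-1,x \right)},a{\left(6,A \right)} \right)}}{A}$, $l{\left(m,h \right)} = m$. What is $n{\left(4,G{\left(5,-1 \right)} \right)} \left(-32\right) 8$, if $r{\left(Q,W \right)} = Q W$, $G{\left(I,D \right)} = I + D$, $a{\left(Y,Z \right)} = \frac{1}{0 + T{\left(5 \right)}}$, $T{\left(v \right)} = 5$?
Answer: $\frac{64}{5} \approx 12.8$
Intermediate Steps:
$a{\left(Y,Z \right)} = \frac{1}{5}$ ($a{\left(Y,Z \right)} = \frac{1}{0 + 5} = \frac{1}{5}$)
$G{\left(I,D \right)} = D + I$
$n{\left(A,x \right)} = - \frac{1}{5 A}$ ($n{\left(A,x \right)} = \frac{\left(-1\right) \frac{1}{5}}{A} = - \frac{1}{5 A}$)
$n{\left(4,G{\left(5,-1 \right)} \right)} \left(-32\right) 8 = - \frac{1}{5 \cdot 4} \left(-32\right) 8 = \left(- \frac{1}{5}\right) \frac{1}{4} \left(-32\right) 8 = \left(- \frac{1}{20}\right) \left(-32\right) 8 = \frac{8}{5} \cdot 8 = \frac{64}{5}$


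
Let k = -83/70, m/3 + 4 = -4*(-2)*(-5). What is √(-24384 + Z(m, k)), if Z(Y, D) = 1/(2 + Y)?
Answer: I*√412089730/130 ≈ 156.15*I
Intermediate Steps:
m = -132 (m = -12 + 3*(-4*(-2)*(-5)) = -12 + 3*(8*(-5)) = -12 + 3*(-40) = -12 - 120 = -132)
k = -83/70 (k = -83*1/70 = -83/70 ≈ -1.1857)
√(-24384 + Z(m, k)) = √(-24384 + 1/(2 - 132)) = √(-24384 + 1/(-130)) = √(-24384 - 1/130) = √(-3169921/130) = I*√412089730/130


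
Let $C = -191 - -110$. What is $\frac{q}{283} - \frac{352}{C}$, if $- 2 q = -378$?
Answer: $\frac{114925}{22923} \approx 5.0135$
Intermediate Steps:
$q = 189$ ($q = \left(- \frac{1}{2}\right) \left(-378\right) = 189$)
$C = -81$ ($C = -191 + 110 = -81$)
$\frac{q}{283} - \frac{352}{C} = \frac{189}{283} - \frac{352}{-81} = 189 \cdot \frac{1}{283} - - \frac{352}{81} = \frac{189}{283} + \frac{352}{81} = \frac{114925}{22923}$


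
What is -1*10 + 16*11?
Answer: 166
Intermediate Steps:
-1*10 + 16*11 = -10 + 176 = 166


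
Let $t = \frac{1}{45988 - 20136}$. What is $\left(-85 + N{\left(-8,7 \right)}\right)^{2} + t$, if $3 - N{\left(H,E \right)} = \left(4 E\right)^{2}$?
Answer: $\frac{19387862513}{25852} \approx 7.4996 \cdot 10^{5}$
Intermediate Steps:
$N{\left(H,E \right)} = 3 - 16 E^{2}$ ($N{\left(H,E \right)} = 3 - \left(4 E\right)^{2} = 3 - 16 E^{2}$)
$t = \frac{1}{25852} \approx 3.8682 \cdot 10^{-5}$
$\left(-85 + N{\left(-8,7 \right)}\right)^{2} + t = \left(-85 + \left(3 - 16 \cdot 7^{2}\right)\right)^{2} + \frac{1}{25852} = \left(-85 + \left(3 - 784\right)\right)^{2} + \frac{1}{25852} = \left(-85 - 781\right)^{2} + \frac{1}{25852} = \left(-866\right)^{2} + \frac{1}{25852} = 749956 + \frac{1}{25852} = \frac{19387862513}{25852}$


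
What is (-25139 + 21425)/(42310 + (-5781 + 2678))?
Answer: -1238/13069 ≈ -0.094728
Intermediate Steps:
(-25139 + 21425)/(42310 + (-5781 + 2678)) = -3714/(42310 - 3103) = -3714/39207 = -3714*1/39207 = -1238/13069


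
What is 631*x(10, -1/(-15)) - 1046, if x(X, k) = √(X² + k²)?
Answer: -1046 + 631*√22501/15 ≈ 5264.1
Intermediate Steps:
631*x(10, -1/(-15)) - 1046 = 631*√(10² + (-1/(-15))²) - 1046 = 631*√(100 + (-1*(-1/15))²) - 1046 = 631*√(100 + (1/15)²) - 1046 = 631*√(100 + 1/225) - 1046 = 631*√(22501/225) - 1046 = 631*(√22501/15) - 1046 = 631*√22501/15 - 1046 = -1046 + 631*√22501/15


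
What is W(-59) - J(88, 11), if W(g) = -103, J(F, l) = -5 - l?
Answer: -87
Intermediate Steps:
W(-59) - J(88, 11) = -103 - (-5 - 1*11) = -103 - (-5 - 11) = -103 - 1*(-16) = -103 + 16 = -87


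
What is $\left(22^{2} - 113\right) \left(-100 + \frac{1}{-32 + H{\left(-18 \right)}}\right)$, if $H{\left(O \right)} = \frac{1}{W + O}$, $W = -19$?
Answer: $- \frac{43977227}{1185} \approx -37112.0$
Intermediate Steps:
$H{\left(O \right)} = \frac{1}{-19 + O}$
$\left(22^{2} - 113\right) \left(-100 + \frac{1}{-32 + H{\left(-18 \right)}}\right) = \left(22^{2} - 113\right) \left(-100 + \frac{1}{-32 + \frac{1}{-19 - 18}}\right) = \left(484 - 113\right) \left(-100 + \frac{1}{-32 + \frac{1}{-37}}\right) = 371 \left(-100 + \frac{1}{-32 - \frac{1}{37}}\right) = 371 \left(-100 + \frac{1}{- \frac{1185}{37}}\right) = 371 \left(-100 - \frac{37}{1185}\right) = 371 \left(- \frac{118537}{1185}\right) = - \frac{43977227}{1185}$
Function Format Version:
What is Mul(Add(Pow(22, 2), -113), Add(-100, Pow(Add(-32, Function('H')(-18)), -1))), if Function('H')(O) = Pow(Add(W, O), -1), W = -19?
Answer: Rational(-43977227, 1185) ≈ -37112.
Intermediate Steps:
Function('H')(O) = Pow(Add(-19, O), -1)
Mul(Add(Pow(22, 2), -113), Add(-100, Pow(Add(-32, Function('H')(-18)), -1))) = Mul(Add(Pow(22, 2), -113), Add(-100, Pow(Add(-32, Pow(Add(-19, -18), -1)), -1))) = Mul(Add(484, -113), Add(-100, Pow(Add(-32, Pow(-37, -1)), -1))) = Mul(371, Add(-100, Pow(Add(-32, Rational(-1, 37)), -1))) = Mul(371, Add(-100, Pow(Rational(-1185, 37), -1))) = Mul(371, Add(-100, Rational(-37, 1185))) = Mul(371, Rational(-118537, 1185)) = Rational(-43977227, 1185)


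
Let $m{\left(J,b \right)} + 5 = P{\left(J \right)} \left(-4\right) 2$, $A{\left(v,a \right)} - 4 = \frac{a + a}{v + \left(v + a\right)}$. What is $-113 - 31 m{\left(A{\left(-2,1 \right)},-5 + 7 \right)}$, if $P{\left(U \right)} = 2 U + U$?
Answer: $2522$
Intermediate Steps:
$A{\left(v,a \right)} = 4 + \frac{2 a}{a + 2 v}$ ($A{\left(v,a \right)} = 4 + \frac{a + a}{v + \left(v + a\right)} = 4 + \frac{2 a}{v + \left(a + v\right)} = 4 + \frac{2 a}{a + 2 v}$)
$P{\left(U \right)} = 3 U$
$m{\left(J,b \right)} = -5 - 24 J$ ($m{\left(J,b \right)} = -5 + 3 J \left(-4\right) 2 = -5 + - 12 J 2 = -5 - 24 J$)
$-113 - 31 m{\left(A{\left(-2,1 \right)},-5 + 7 \right)} = -113 - 31 \left(-5 - 24 \frac{2 \left(3 \cdot 1 + 4 \left(-2\right)\right)}{1 + 2 \left(-2\right)}\right) = -113 - 31 \left(-5 - 24 \frac{2 \left(3 - 8\right)}{1 - 4}\right) = -113 - 31 \left(-5 - 24 \cdot 2 \frac{1}{-3} \left(-5\right)\right) = -113 - 31 \left(-5 - 24 \cdot 2 \left(- \frac{1}{3}\right) \left(-5\right)\right) = -113 - 31 \left(-5 - 80\right) = -113 - -2635 = -113 + 2635 = 2522$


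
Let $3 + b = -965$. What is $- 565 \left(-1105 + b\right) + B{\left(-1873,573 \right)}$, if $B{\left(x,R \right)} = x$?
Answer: $1169372$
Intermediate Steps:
$b = -968$ ($b = -3 - 965 = -968$)
$- 565 \left(-1105 + b\right) + B{\left(-1873,573 \right)} = - 565 \left(-1105 - 968\right) - 1873 = \left(-565\right) \left(-2073\right) - 1873 = 1171245 - 1873 = 1169372$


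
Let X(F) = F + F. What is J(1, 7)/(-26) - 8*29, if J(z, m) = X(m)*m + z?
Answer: -6131/26 ≈ -235.81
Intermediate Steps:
X(F) = 2*F
J(z, m) = z + 2*m**2 (J(z, m) = (2*m)*m + z = 2*m**2 + z = z + 2*m**2)
J(1, 7)/(-26) - 8*29 = (1 + 2*7**2)/(-26) - 8*29 = (1 + 2*49)*(-1/26) - 232 = (1 + 98)*(-1/26) - 232 = 99*(-1/26) - 232 = -99/26 - 232 = -6131/26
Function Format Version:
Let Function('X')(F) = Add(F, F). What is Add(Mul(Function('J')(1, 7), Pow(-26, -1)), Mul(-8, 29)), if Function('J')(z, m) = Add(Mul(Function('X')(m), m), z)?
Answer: Rational(-6131, 26) ≈ -235.81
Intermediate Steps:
Function('X')(F) = Mul(2, F)
Function('J')(z, m) = Add(z, Mul(2, Pow(m, 2))) (Function('J')(z, m) = Add(Mul(Mul(2, m), m), z) = Add(Mul(2, Pow(m, 2)), z) = Add(z, Mul(2, Pow(m, 2))))
Add(Mul(Function('J')(1, 7), Pow(-26, -1)), Mul(-8, 29)) = Add(Mul(Add(1, Mul(2, Pow(7, 2))), Pow(-26, -1)), Mul(-8, 29)) = Add(Mul(Add(1, Mul(2, 49)), Rational(-1, 26)), -232) = Add(Mul(Add(1, 98), Rational(-1, 26)), -232) = Add(Mul(99, Rational(-1, 26)), -232) = Add(Rational(-99, 26), -232) = Rational(-6131, 26)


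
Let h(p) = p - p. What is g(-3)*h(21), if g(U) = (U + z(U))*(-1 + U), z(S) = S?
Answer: 0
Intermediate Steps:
h(p) = 0
g(U) = 2*U*(-1 + U) (g(U) = (U + U)*(-1 + U) = (2*U)*(-1 + U) = 2*U*(-1 + U))
g(-3)*h(21) = (2*(-3)*(-1 - 3))*0 = (2*(-3)*(-4))*0 = 24*0 = 0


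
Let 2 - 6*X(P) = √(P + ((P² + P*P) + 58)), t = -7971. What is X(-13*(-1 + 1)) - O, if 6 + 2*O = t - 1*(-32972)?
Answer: -74983/6 - √58/6 ≈ -12498.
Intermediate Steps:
O = 24995/2 (O = -3 + (-7971 - 1*(-32972))/2 = -3 + (-7971 + 32972)/2 = -3 + (½)*25001 = -3 + 25001/2 = 24995/2 ≈ 12498.)
X(P) = ⅓ - √(58 + P + 2*P²)/6 (X(P) = ⅓ - √(P + ((P² + P*P) + 58))/6 = ⅓ - √(P + ((P² + P²) + 58))/6 = ⅓ - √(P + (2*P² + 58))/6 = ⅓ - √(P + (58 + 2*P²))/6 = ⅓ - √(58 + P + 2*P²)/6)
X(-13*(-1 + 1)) - O = (⅓ - √(58 - 13*(-1 + 1) + 2*(-13*(-1 + 1))²)/6) - 1*24995/2 = (⅓ - √(58 - 13*0 + 2*(-13*0)²)/6) - 24995/2 = (⅓ - √(58 + 0 + 2*0²)/6) - 24995/2 = (⅓ - √(58 + 0 + 2*0)/6) - 24995/2 = (⅓ - √(58 + 0 + 0)/6) - 24995/2 = (⅓ - √58/6) - 24995/2 = -74983/6 - √58/6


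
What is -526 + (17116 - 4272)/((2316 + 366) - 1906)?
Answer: -98833/194 ≈ -509.45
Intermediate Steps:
-526 + (17116 - 4272)/((2316 + 366) - 1906) = -526 + 12844/(2682 - 1906) = -526 + 12844/776 = -526 + 12844*(1/776) = -526 + 3211/194 = -98833/194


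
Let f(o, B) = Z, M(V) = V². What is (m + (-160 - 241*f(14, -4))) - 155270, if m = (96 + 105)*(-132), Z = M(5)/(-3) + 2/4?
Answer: -1080445/6 ≈ -1.8007e+5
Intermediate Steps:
Z = -47/6 (Z = 5²/(-3) + 2/4 = 25*(-⅓) + 2*(¼) = -25/3 + ½ = -47/6 ≈ -7.8333)
f(o, B) = -47/6
m = -26532 (m = 201*(-132) = -26532)
(m + (-160 - 241*f(14, -4))) - 155270 = (-26532 + (-160 - 241*(-47/6))) - 155270 = (-26532 + (-160 + 11327/6)) - 155270 = (-26532 + 10367/6) - 155270 = -148825/6 - 155270 = -1080445/6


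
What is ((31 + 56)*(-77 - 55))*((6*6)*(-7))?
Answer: 2893968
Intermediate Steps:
((31 + 56)*(-77 - 55))*((6*6)*(-7)) = (87*(-132))*(36*(-7)) = -11484*(-252) = 2893968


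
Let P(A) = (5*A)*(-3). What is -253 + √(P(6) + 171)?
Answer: -244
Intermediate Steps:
P(A) = -15*A
-253 + √(P(6) + 171) = -253 + √(-15*6 + 171) = -253 + √(-90 + 171) = -253 + √81 = -253 + 9 = -244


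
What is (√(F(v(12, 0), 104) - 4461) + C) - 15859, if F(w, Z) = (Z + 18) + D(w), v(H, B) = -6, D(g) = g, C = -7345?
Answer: -23204 + I*√4345 ≈ -23204.0 + 65.917*I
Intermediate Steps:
F(w, Z) = 18 + Z + w (F(w, Z) = (Z + 18) + w = (18 + Z) + w = 18 + Z + w)
(√(F(v(12, 0), 104) - 4461) + C) - 15859 = (√((18 + 104 - 6) - 4461) - 7345) - 15859 = (√(116 - 4461) - 7345) - 15859 = (√(-4345) - 7345) - 15859 = (I*√4345 - 7345) - 15859 = (-7345 + I*√4345) - 15859 = -23204 + I*√4345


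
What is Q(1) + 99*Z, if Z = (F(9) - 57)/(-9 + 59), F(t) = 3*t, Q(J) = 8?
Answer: -257/5 ≈ -51.400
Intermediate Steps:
Z = -⅗ (Z = (3*9 - 57)/(-9 + 59) = (27 - 57)/50 = -30*1/50 = -⅗ ≈ -0.60000)
Q(1) + 99*Z = 8 + 99*(-⅗) = 8 - 297/5 = -257/5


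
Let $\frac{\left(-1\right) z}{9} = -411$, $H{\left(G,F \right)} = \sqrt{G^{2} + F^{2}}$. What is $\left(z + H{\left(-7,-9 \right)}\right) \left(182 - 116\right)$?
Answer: $244134 + 66 \sqrt{130} \approx 2.4489 \cdot 10^{5}$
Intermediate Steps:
$H{\left(G,F \right)} = \sqrt{F^{2} + G^{2}}$
$z = 3699$ ($z = \left(-9\right) \left(-411\right) = 3699$)
$\left(z + H{\left(-7,-9 \right)}\right) \left(182 - 116\right) = \left(3699 + \sqrt{\left(-9\right)^{2} + \left(-7\right)^{2}}\right) \left(182 - 116\right) = \left(3699 + \sqrt{81 + 49}\right) 66 = \left(3699 + \sqrt{130}\right) 66 = 244134 + 66 \sqrt{130}$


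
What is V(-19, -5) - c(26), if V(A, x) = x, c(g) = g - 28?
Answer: -3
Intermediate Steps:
c(g) = -28 + g
V(-19, -5) - c(26) = -5 - (-28 + 26) = -5 - 1*(-2) = -5 + 2 = -3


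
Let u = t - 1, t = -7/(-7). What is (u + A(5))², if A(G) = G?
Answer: 25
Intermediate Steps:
t = 1 (t = -7*(-⅐) = 1)
u = 0 (u = 1 - 1 = 0)
(u + A(5))² = (0 + 5)² = 5² = 25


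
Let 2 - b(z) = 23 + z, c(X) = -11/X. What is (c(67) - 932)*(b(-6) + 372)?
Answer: -22296435/67 ≈ -3.3278e+5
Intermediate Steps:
b(z) = -21 - z (b(z) = 2 - (23 + z) = 2 + (-23 - z) = -21 - z)
(c(67) - 932)*(b(-6) + 372) = (-11/67 - 932)*((-21 - 1*(-6)) + 372) = (-11*1/67 - 932)*((-21 + 6) + 372) = (-11/67 - 932)*(-15 + 372) = -62455/67*357 = -22296435/67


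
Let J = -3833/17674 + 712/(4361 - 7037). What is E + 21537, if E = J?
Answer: 254645753273/11823906 ≈ 21537.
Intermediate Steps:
J = -5710249/11823906 (J = -3833*1/17674 + 712/(-2676) = -3833/17674 + 712*(-1/2676) = -3833/17674 - 178/669 = -5710249/11823906 ≈ -0.48294)
E = -5710249/11823906 ≈ -0.48294
E + 21537 = -5710249/11823906 + 21537 = 254645753273/11823906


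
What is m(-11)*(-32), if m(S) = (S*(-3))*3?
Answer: -3168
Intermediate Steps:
m(S) = -9*S (m(S) = -3*S*3 = -9*S)
m(-11)*(-32) = -9*(-11)*(-32) = 99*(-32) = -3168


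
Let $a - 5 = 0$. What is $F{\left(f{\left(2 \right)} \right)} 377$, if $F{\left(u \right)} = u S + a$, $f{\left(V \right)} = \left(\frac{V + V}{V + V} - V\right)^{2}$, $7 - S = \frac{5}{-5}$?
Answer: $4901$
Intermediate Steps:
$S = 8$ ($S = 7 - \frac{5}{-5} = 7 - 5 \left(- \frac{1}{5}\right) = 7 - -1 = 7 + 1 = 8$)
$a = 5$ ($a = 5 + 0 = 5$)
$f{\left(V \right)} = \left(1 - V\right)^{2}$ ($f{\left(V \right)} = \left(\frac{2 V}{2 V} - V\right)^{2} = \left(2 V \frac{1}{2 V} - V\right)^{2} = \left(1 - V\right)^{2}$)
$F{\left(u \right)} = 5 + 8 u$ ($F{\left(u \right)} = u 8 + 5 = 8 u + 5 = 5 + 8 u$)
$F{\left(f{\left(2 \right)} \right)} 377 = \left(5 + 8 \left(-1 + 2\right)^{2}\right) 377 = \left(5 + 8 \cdot 1^{2}\right) 377 = \left(5 + 8 \cdot 1\right) 377 = \left(5 + 8\right) 377 = 13 \cdot 377 = 4901$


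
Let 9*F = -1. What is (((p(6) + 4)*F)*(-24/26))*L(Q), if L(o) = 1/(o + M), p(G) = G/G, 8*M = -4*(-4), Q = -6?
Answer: -5/39 ≈ -0.12821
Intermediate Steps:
F = -⅑ (F = (⅑)*(-1) = -⅑ ≈ -0.11111)
M = 2 (M = (-4*(-4))/8 = (⅛)*16 = 2)
p(G) = 1
L(o) = 1/(2 + o) (L(o) = 1/(o + 2) = 1/(2 + o))
(((p(6) + 4)*F)*(-24/26))*L(Q) = (((1 + 4)*(-⅑))*(-24/26))/(2 - 6) = ((5*(-⅑))*(-24*1/26))/(-4) = -5/9*(-12/13)*(-¼) = (20/39)*(-¼) = -5/39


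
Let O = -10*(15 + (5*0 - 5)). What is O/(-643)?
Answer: 100/643 ≈ 0.15552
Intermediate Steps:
O = -100 (O = -10*(15 + (0 - 5)) = -10*(15 - 5) = -10*10 = -100)
O/(-643) = -100/(-643) = -100*(-1/643) = 100/643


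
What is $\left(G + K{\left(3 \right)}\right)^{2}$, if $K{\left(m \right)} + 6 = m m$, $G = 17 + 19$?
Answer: $1521$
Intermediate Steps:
$G = 36$
$K{\left(m \right)} = -6 + m^{2}$ ($K{\left(m \right)} = -6 + m m = -6 + m^{2}$)
$\left(G + K{\left(3 \right)}\right)^{2} = \left(36 - \left(6 - 3^{2}\right)\right)^{2} = \left(36 + \left(-6 + 9\right)\right)^{2} = \left(36 + 3\right)^{2} = 39^{2} = 1521$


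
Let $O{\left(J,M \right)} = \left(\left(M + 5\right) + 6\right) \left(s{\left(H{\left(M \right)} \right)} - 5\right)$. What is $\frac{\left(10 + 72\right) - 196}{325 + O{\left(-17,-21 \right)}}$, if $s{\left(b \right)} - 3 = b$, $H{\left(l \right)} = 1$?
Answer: $- \frac{114}{335} \approx -0.3403$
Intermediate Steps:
$s{\left(b \right)} = 3 + b$
$O{\left(J,M \right)} = -11 - M$ ($O{\left(J,M \right)} = \left(\left(M + 5\right) + 6\right) \left(\left(3 + 1\right) - 5\right) = \left(\left(5 + M\right) + 6\right) \left(4 - 5\right) = \left(11 + M\right) \left(-1\right) = -11 - M$)
$\frac{\left(10 + 72\right) - 196}{325 + O{\left(-17,-21 \right)}} = \frac{\left(10 + 72\right) - 196}{325 - -10} = \frac{82 - 196}{325 + \left(-11 + 21\right)} = - \frac{114}{325 + 10} = - \frac{114}{335}$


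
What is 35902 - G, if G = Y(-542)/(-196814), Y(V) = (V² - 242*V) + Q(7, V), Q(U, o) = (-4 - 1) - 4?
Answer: 7066441147/196814 ≈ 35904.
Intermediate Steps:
Q(U, o) = -9 (Q(U, o) = -5 - 4 = -9)
Y(V) = -9 + V² - 242*V (Y(V) = (V² - 242*V) - 9 = -9 + V² - 242*V)
G = -424919/196814 (G = (-9 + (-542)² - 242*(-542))/(-196814) = (-9 + 293764 + 131164)*(-1/196814) = 424919*(-1/196814) = -424919/196814 ≈ -2.1590)
35902 - G = 35902 - 1*(-424919/196814) = 35902 + 424919/196814 = 7066441147/196814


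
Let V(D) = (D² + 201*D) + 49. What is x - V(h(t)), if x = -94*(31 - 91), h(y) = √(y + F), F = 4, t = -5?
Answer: 5592 - 201*I ≈ 5592.0 - 201.0*I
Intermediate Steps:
h(y) = √(4 + y) (h(y) = √(y + 4) = √(4 + y))
V(D) = 49 + D² + 201*D
x = 5640 (x = -94*(-60) = 5640)
x - V(h(t)) = 5640 - (49 + (√(4 - 5))² + 201*√(4 - 5)) = 5640 - (49 + (√(-1))² + 201*√(-1)) = 5640 - (49 + I² + 201*I) = 5640 - (49 - 1 + 201*I) = 5640 - (48 + 201*I) = 5640 + (-48 - 201*I) = 5592 - 201*I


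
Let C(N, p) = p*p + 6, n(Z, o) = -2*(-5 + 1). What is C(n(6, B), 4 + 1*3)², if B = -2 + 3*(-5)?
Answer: 3025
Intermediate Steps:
B = -17 (B = -2 - 15 = -17)
n(Z, o) = 8 (n(Z, o) = -2*(-4) = 8)
C(N, p) = 6 + p² (C(N, p) = p² + 6 = 6 + p²)
C(n(6, B), 4 + 1*3)² = (6 + (4 + 1*3)²)² = (6 + (4 + 3)²)² = (6 + 7²)² = (6 + 49)² = 55² = 3025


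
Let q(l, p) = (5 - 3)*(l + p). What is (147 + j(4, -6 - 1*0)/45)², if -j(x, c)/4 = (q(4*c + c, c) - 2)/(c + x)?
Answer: 41822089/2025 ≈ 20653.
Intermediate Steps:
q(l, p) = 2*l + 2*p (q(l, p) = 2*(l + p) = 2*l + 2*p)
j(x, c) = -4*(-2 + 12*c)/(c + x) (j(x, c) = -4*((2*(4*c + c) + 2*c) - 2)/(c + x) = -4*((2*(5*c) + 2*c) - 2)/(c + x) = -4*((10*c + 2*c) - 2)/(c + x) = -4*(12*c - 2)/(c + x) = -4*(-2 + 12*c)/(c + x))
(147 + j(4, -6 - 1*0)/45)² = (147 + (8*(1 - 6*(-6 - 1*0))/((-6 - 1*0) + 4))/45)² = (147 + (8*(1 - 6*(-6 + 0))/((-6 + 0) + 4))*(1/45))² = (147 + (8*(1 - 6*(-6))/(-6 + 4))*(1/45))² = (147 + (8*(1 + 36)/(-2))*(1/45))² = (147 + (8*(-½)*37)*(1/45))² = (147 - 148*1/45)² = (147 - 148/45)² = (6467/45)² = 41822089/2025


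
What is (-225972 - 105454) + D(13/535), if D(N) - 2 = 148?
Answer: -331276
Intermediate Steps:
D(N) = 150 (D(N) = 2 + 148 = 150)
(-225972 - 105454) + D(13/535) = (-225972 - 105454) + 150 = -331426 + 150 = -331276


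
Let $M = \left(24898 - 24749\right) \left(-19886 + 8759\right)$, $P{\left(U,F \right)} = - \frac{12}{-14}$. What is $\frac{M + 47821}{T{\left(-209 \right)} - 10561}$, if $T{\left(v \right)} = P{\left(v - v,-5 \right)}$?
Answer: $\frac{11270714}{73921} \approx 152.47$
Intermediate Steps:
$P{\left(U,F \right)} = \frac{6}{7}$ ($P{\left(U,F \right)} = \left(-12\right) \left(- \frac{1}{14}\right) = \frac{6}{7}$)
$M = -1657923$ ($M = 149 \left(-11127\right) = -1657923$)
$T{\left(v \right)} = \frac{6}{7}$
$\frac{M + 47821}{T{\left(-209 \right)} - 10561} = \frac{-1657923 + 47821}{\frac{6}{7} - 10561} = - \frac{1610102}{- \frac{73921}{7}} = \left(-1610102\right) \left(- \frac{7}{73921}\right) = \frac{11270714}{73921}$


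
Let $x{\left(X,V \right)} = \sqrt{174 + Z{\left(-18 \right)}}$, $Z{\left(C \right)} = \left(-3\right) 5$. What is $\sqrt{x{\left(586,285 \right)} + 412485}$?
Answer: $\sqrt{412485 + \sqrt{159}} \approx 642.26$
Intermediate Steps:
$Z{\left(C \right)} = -15$
$x{\left(X,V \right)} = \sqrt{159}$ ($x{\left(X,V \right)} = \sqrt{174 - 15} = \sqrt{159}$)
$\sqrt{x{\left(586,285 \right)} + 412485} = \sqrt{\sqrt{159} + 412485} = \sqrt{412485 + \sqrt{159}}$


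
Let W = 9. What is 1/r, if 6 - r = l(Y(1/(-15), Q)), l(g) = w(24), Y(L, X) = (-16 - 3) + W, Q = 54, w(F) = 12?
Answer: -⅙ ≈ -0.16667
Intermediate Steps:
Y(L, X) = -10 (Y(L, X) = (-16 - 3) + 9 = -19 + 9 = -10)
l(g) = 12
r = -6 (r = 6 - 1*12 = 6 - 12 = -6)
1/r = 1/(-6) = -⅙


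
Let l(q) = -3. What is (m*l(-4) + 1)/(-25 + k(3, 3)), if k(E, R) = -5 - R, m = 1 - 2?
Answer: -4/33 ≈ -0.12121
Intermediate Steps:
m = -1
(m*l(-4) + 1)/(-25 + k(3, 3)) = (-1*(-3) + 1)/(-25 + (-5 - 1*3)) = (3 + 1)/(-25 + (-5 - 3)) = 4/(-25 - 8) = 4/(-33) = -1/33*4 = -4/33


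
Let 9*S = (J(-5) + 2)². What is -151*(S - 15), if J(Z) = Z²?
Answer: -9966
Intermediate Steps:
S = 81 (S = ((-5)² + 2)²/9 = (25 + 2)²/9 = (⅑)*27² = (⅑)*729 = 81)
-151*(S - 15) = -151*(81 - 15) = -151*66 = -9966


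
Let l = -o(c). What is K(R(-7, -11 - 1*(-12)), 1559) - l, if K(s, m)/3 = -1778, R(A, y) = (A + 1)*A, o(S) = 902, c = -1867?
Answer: -4432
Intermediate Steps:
R(A, y) = A*(1 + A) (R(A, y) = (1 + A)*A = A*(1 + A))
K(s, m) = -5334 (K(s, m) = 3*(-1778) = -5334)
l = -902 (l = -1*902 = -902)
K(R(-7, -11 - 1*(-12)), 1559) - l = -5334 - 1*(-902) = -5334 + 902 = -4432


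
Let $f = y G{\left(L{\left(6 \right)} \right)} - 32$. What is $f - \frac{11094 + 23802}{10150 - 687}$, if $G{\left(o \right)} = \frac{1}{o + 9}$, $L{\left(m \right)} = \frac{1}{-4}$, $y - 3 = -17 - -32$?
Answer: $- \frac{11138584}{331205} \approx -33.63$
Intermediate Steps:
$y = 18$ ($y = 3 - -15 = 3 + \left(-17 + 32\right) = 3 + 15 = 18$)
$L{\left(m \right)} = - \frac{1}{4}$
$G{\left(o \right)} = \frac{1}{9 + o}$
$f = - \frac{1048}{35}$ ($f = \frac{18}{9 - \frac{1}{4}} - 32 = \frac{18}{\frac{35}{4}} - 32 = 18 \cdot \frac{4}{35} - 32 = \frac{72}{35} - 32 = - \frac{1048}{35} \approx -29.943$)
$f - \frac{11094 + 23802}{10150 - 687} = - \frac{1048}{35} - \frac{11094 + 23802}{10150 - 687} = - \frac{1048}{35} - \frac{34896}{9463} = - \frac{11138584}{331205}$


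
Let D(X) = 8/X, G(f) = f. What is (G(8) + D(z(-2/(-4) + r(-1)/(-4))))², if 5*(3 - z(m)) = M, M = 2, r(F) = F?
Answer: 20736/169 ≈ 122.70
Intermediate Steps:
z(m) = 13/5 (z(m) = 3 - ⅕*2 = 3 - ⅖ = 13/5)
(G(8) + D(z(-2/(-4) + r(-1)/(-4))))² = (8 + 8/(13/5))² = (8 + 8*(5/13))² = (8 + 40/13)² = (144/13)² = 20736/169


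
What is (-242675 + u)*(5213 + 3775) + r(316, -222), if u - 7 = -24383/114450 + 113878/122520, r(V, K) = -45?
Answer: -6068293112939232/2782225 ≈ -2.1811e+9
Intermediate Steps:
u = 601126833/77902300 (u = 7 + (-24383/114450 + 113878/122520) = 7 + (-24383*1/114450 + 113878*(1/122520)) = 7 + (-24383/114450 + 56939/61260) = 7 + 55810733/77902300 = 601126833/77902300 ≈ 7.7164)
(-242675 + u)*(5213 + 3775) + r(316, -222) = (-242675 + 601126833/77902300)*(5213 + 3775) - 45 = -18904339525667/77902300*8988 - 45 = -6068292987739107/2782225 - 45 = -6068293112939232/2782225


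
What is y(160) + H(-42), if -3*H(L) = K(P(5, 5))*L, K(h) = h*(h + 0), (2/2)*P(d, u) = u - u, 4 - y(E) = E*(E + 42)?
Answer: -32316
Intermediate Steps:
y(E) = 4 - E*(42 + E) (y(E) = 4 - E*(E + 42) = 4 - E*(42 + E))
P(d, u) = 0 (P(d, u) = u - u = 0)
K(h) = h**2 (K(h) = h*h = h**2)
H(L) = 0 (H(L) = -0**2*L/3 = -0*L = -1/3*0 = 0)
y(160) + H(-42) = (4 - 1*160**2 - 42*160) + 0 = (4 - 1*25600 - 6720) + 0 = (4 - 25600 - 6720) + 0 = -32316 + 0 = -32316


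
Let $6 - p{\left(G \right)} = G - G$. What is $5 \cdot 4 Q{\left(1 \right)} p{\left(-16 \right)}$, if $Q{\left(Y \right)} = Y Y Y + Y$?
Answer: $240$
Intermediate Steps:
$Q{\left(Y \right)} = Y + Y^{3}$ ($Q{\left(Y \right)} = Y^{2} Y + Y = Y^{3} + Y = Y + Y^{3}$)
$p{\left(G \right)} = 6$ ($p{\left(G \right)} = 6 - \left(G - G\right) = 6 - 0 = 6 + 0 = 6$)
$5 \cdot 4 Q{\left(1 \right)} p{\left(-16 \right)} = 5 \cdot 4 \left(1 + 1^{3}\right) 6 = 20 \left(1 + 1\right) 6 = 20 \cdot 2 \cdot 6 = 40 \cdot 6 = 240$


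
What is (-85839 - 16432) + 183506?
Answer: 81235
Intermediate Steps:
(-85839 - 16432) + 183506 = -102271 + 183506 = 81235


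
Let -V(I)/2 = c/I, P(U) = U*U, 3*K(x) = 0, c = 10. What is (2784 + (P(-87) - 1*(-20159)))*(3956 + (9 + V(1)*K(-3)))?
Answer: 120980080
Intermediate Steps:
K(x) = 0 (K(x) = (⅓)*0 = 0)
P(U) = U²
V(I) = -20/I
(2784 + (P(-87) - 1*(-20159)))*(3956 + (9 + V(1)*K(-3))) = (2784 + ((-87)² - 1*(-20159)))*(3956 + (9 - 20/1*0)) = (2784 + (7569 + 20159))*(3956 + (9 - 20*1*0)) = (2784 + 27728)*(3956 + (9 - 20*0)) = 30512*(3956 + (9 + 0)) = 30512*(3956 + 9) = 30512*3965 = 120980080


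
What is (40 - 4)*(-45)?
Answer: -1620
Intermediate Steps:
(40 - 4)*(-45) = 36*(-45) = -1620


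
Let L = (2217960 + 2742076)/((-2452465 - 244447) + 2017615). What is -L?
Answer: 4960036/679297 ≈ 7.3017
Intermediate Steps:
L = -4960036/679297 (L = 4960036/(-2696912 + 2017615) = 4960036/(-679297) = 4960036*(-1/679297) = -4960036/679297 ≈ -7.3017)
-L = -1*(-4960036/679297) = 4960036/679297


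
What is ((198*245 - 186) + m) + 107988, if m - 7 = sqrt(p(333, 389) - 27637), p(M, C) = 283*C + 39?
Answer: 156319 + sqrt(82489) ≈ 1.5661e+5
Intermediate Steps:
p(M, C) = 39 + 283*C
m = 7 + sqrt(82489) (m = 7 + sqrt((39 + 283*389) - 27637) = 7 + sqrt((39 + 110087) - 27637) = 7 + sqrt(110126 - 27637) = 7 + sqrt(82489) ≈ 294.21)
((198*245 - 186) + m) + 107988 = ((198*245 - 186) + (7 + sqrt(82489))) + 107988 = ((48510 - 186) + (7 + sqrt(82489))) + 107988 = (48324 + (7 + sqrt(82489))) + 107988 = (48331 + sqrt(82489)) + 107988 = 156319 + sqrt(82489)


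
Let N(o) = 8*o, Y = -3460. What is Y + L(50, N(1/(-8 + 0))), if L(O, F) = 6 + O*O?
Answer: -954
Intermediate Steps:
L(O, F) = 6 + O²
Y + L(50, N(1/(-8 + 0))) = -3460 + (6 + 50²) = -3460 + (6 + 2500) = -3460 + 2506 = -954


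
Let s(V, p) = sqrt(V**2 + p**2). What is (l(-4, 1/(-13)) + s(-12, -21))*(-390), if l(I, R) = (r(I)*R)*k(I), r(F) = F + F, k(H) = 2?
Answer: -480 - 1170*sqrt(65) ≈ -9912.8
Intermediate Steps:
r(F) = 2*F
l(I, R) = 4*I*R (l(I, R) = ((2*I)*R)*2 = (2*I*R)*2 = 4*I*R)
(l(-4, 1/(-13)) + s(-12, -21))*(-390) = (4*(-4)/(-13) + sqrt((-12)**2 + (-21)**2))*(-390) = (4*(-4)*(-1/13) + sqrt(144 + 441))*(-390) = (16/13 + sqrt(585))*(-390) = (16/13 + 3*sqrt(65))*(-390) = -480 - 1170*sqrt(65)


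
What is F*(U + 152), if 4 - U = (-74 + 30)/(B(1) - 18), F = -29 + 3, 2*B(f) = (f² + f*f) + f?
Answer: -11960/3 ≈ -3986.7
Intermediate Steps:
B(f) = f² + f/2 (B(f) = ((f² + f*f) + f)/2 = ((f² + f²) + f)/2 = (2*f² + f)/2 = (f + 2*f²)/2 = f² + f/2)
F = -26
U = 4/3 (U = 4 - (-74 + 30)/(1*(½ + 1) - 18) = 4 - (-44)/(1*(3/2) - 18) = 4 - (-44)/(3/2 - 18) = 4 - (-44)/(-33/2) = 4 - (-44)*(-2)/33 = 4 - 1*8/3 = 4 - 8/3 = 4/3 ≈ 1.3333)
F*(U + 152) = -26*(4/3 + 152) = -26*460/3 = -11960/3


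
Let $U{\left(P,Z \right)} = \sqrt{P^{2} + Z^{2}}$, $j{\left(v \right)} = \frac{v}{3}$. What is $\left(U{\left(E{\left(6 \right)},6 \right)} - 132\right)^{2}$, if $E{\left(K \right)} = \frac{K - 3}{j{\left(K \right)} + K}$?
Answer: $\frac{1117449}{64} - 99 \sqrt{257} \approx 15873.0$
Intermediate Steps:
$j{\left(v \right)} = \frac{v}{3}$ ($j{\left(v \right)} = v \frac{1}{3} = \frac{v}{3}$)
$E{\left(K \right)} = \frac{3 \left(-3 + K\right)}{4 K}$ ($E{\left(K \right)} = \frac{K - 3}{\frac{K}{3} + K} = \frac{-3 + K}{\frac{4}{3} K} = \left(-3 + K\right) \frac{3}{4 K} = \frac{3 \left(-3 + K\right)}{4 K}$)
$\left(U{\left(E{\left(6 \right)},6 \right)} - 132\right)^{2} = \left(\sqrt{\left(\frac{3 \left(-3 + 6\right)}{4 \cdot 6}\right)^{2} + 6^{2}} - 132\right)^{2} = \left(\sqrt{\left(\frac{3}{4} \cdot \frac{1}{6} \cdot 3\right)^{2} + 36} - 132\right)^{2} = \left(\sqrt{\left(\frac{3}{8}\right)^{2} + 36} - 132\right)^{2} = \left(\sqrt{\frac{9}{64} + 36} - 132\right)^{2} = \left(\sqrt{\frac{2313}{64}} - 132\right)^{2} = \left(\frac{3 \sqrt{257}}{8} - 132\right)^{2} = \left(-132 + \frac{3 \sqrt{257}}{8}\right)^{2}$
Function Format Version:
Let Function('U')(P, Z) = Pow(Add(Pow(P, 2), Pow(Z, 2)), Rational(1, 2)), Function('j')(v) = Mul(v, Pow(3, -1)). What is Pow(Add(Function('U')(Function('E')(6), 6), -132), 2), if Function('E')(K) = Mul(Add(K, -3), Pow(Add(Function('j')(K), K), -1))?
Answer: Add(Rational(1117449, 64), Mul(-99, Pow(257, Rational(1, 2)))) ≈ 15873.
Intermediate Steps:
Function('j')(v) = Mul(Rational(1, 3), v) (Function('j')(v) = Mul(v, Rational(1, 3)) = Mul(Rational(1, 3), v))
Function('E')(K) = Mul(Rational(3, 4), Pow(K, -1), Add(-3, K)) (Function('E')(K) = Mul(Add(K, -3), Pow(Add(Mul(Rational(1, 3), K), K), -1)) = Mul(Add(-3, K), Pow(Mul(Rational(4, 3), K), -1)) = Mul(Add(-3, K), Mul(Rational(3, 4), Pow(K, -1))) = Mul(Rational(3, 4), Pow(K, -1), Add(-3, K)))
Pow(Add(Function('U')(Function('E')(6), 6), -132), 2) = Pow(Add(Pow(Add(Pow(Mul(Rational(3, 4), Pow(6, -1), Add(-3, 6)), 2), Pow(6, 2)), Rational(1, 2)), -132), 2) = Pow(Add(Pow(Add(Pow(Mul(Rational(3, 4), Rational(1, 6), 3), 2), 36), Rational(1, 2)), -132), 2) = Pow(Add(Pow(Add(Pow(Rational(3, 8), 2), 36), Rational(1, 2)), -132), 2) = Pow(Add(Pow(Add(Rational(9, 64), 36), Rational(1, 2)), -132), 2) = Pow(Add(Pow(Rational(2313, 64), Rational(1, 2)), -132), 2) = Pow(Add(Mul(Rational(3, 8), Pow(257, Rational(1, 2))), -132), 2) = Pow(Add(-132, Mul(Rational(3, 8), Pow(257, Rational(1, 2)))), 2)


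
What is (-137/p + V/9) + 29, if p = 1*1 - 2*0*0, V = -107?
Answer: -1079/9 ≈ -119.89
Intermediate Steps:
p = 1 (p = 1 + 0*0 = 1 + 0 = 1)
(-137/p + V/9) + 29 = (-137/1 - 107/9) + 29 = (-137*1 - 107*1/9) + 29 = (-137 - 107/9) + 29 = -1340/9 + 29 = -1079/9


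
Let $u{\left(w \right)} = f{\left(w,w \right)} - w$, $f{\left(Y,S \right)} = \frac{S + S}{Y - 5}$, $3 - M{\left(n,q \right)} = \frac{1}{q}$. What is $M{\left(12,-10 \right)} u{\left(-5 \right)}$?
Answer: $\frac{93}{5} \approx 18.6$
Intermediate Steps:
$M{\left(n,q \right)} = 3 - \frac{1}{q}$
$f{\left(Y,S \right)} = \frac{2 S}{-5 + Y}$
$u{\left(w \right)} = - w + \frac{2 w}{-5 + w}$ ($u{\left(w \right)} = \frac{2 w}{-5 + w} - w = - w + \frac{2 w}{-5 + w}$)
$M{\left(12,-10 \right)} u{\left(-5 \right)} = \left(3 - \frac{1}{-10}\right) \left(- \frac{5 \left(7 - -5\right)}{-5 - 5}\right) = \left(3 - - \frac{1}{10}\right) \left(- \frac{5 \left(7 + 5\right)}{-10}\right) = \left(3 + \frac{1}{10}\right) \left(\left(-5\right) \left(- \frac{1}{10}\right) 12\right) = \frac{31}{10} \cdot 6 = \frac{93}{5}$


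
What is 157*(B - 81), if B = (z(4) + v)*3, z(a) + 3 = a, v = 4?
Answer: -10362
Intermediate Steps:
z(a) = -3 + a
B = 15 (B = ((-3 + 4) + 4)*3 = (1 + 4)*3 = 5*3 = 15)
157*(B - 81) = 157*(15 - 81) = 157*(-66) = -10362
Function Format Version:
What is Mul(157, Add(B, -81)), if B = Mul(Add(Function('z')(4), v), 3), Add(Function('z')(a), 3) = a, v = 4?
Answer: -10362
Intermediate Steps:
Function('z')(a) = Add(-3, a)
B = 15 (B = Mul(Add(Add(-3, 4), 4), 3) = Mul(Add(1, 4), 3) = Mul(5, 3) = 15)
Mul(157, Add(B, -81)) = Mul(157, Add(15, -81)) = Mul(157, -66) = -10362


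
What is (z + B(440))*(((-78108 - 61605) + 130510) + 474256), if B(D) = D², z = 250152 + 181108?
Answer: 290593017580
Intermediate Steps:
z = 431260
(z + B(440))*(((-78108 - 61605) + 130510) + 474256) = (431260 + 440²)*(((-78108 - 61605) + 130510) + 474256) = (431260 + 193600)*((-139713 + 130510) + 474256) = 624860*(-9203 + 474256) = 624860*465053 = 290593017580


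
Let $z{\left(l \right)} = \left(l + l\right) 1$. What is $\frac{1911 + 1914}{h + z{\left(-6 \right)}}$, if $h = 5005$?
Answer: $\frac{3825}{4993} \approx 0.76607$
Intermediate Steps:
$z{\left(l \right)} = 2 l$ ($z{\left(l \right)} = 2 l 1 = 2 l$)
$\frac{1911 + 1914}{h + z{\left(-6 \right)}} = \frac{1911 + 1914}{5005 + 2 \left(-6\right)} = \frac{3825}{5005 - 12} = \frac{3825}{4993}$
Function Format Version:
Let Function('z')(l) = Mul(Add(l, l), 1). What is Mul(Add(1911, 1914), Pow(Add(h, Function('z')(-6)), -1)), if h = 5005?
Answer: Rational(3825, 4993) ≈ 0.76607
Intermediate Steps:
Function('z')(l) = Mul(2, l) (Function('z')(l) = Mul(Mul(2, l), 1) = Mul(2, l))
Mul(Add(1911, 1914), Pow(Add(h, Function('z')(-6)), -1)) = Mul(Add(1911, 1914), Pow(Add(5005, Mul(2, -6)), -1)) = Mul(3825, Pow(Add(5005, -12), -1)) = Mul(3825, Pow(4993, -1)) = Mul(3825, Rational(1, 4993)) = Rational(3825, 4993)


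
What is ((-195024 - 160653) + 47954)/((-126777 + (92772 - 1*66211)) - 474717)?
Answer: 307723/574933 ≈ 0.53523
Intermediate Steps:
((-195024 - 160653) + 47954)/((-126777 + (92772 - 1*66211)) - 474717) = (-355677 + 47954)/((-126777 + (92772 - 66211)) - 474717) = -307723/((-126777 + 26561) - 474717) = -307723/(-100216 - 474717) = -307723/(-574933) = -307723*(-1/574933) = 307723/574933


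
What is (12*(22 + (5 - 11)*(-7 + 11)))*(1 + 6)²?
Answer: -1176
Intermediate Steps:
(12*(22 + (5 - 11)*(-7 + 11)))*(1 + 6)² = (12*(22 - 6*4))*7² = (12*(22 - 24))*49 = (12*(-2))*49 = -24*49 = -1176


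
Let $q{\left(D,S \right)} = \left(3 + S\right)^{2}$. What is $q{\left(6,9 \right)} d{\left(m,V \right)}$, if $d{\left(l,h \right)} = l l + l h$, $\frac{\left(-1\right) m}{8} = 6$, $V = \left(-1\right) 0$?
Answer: $331776$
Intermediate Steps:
$V = 0$
$m = -48$ ($m = \left(-8\right) 6 = -48$)
$d{\left(l,h \right)} = l^{2} + h l$
$q{\left(6,9 \right)} d{\left(m,V \right)} = \left(3 + 9\right)^{2} \left(- 48 \left(0 - 48\right)\right) = 12^{2} \left(\left(-48\right) \left(-48\right)\right) = 144 \cdot 2304 = 331776$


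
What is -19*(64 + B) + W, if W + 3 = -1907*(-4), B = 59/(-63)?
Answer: 404888/63 ≈ 6426.8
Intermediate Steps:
B = -59/63 (B = 59*(-1/63) = -59/63 ≈ -0.93651)
W = 7625 (W = -3 - 1907*(-4) = -3 + 7628 = 7625)
-19*(64 + B) + W = -19*(64 - 59/63) + 7625 = -19*3973/63 + 7625 = -75487/63 + 7625 = 404888/63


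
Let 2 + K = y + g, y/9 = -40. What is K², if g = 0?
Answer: 131044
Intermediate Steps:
y = -360 (y = 9*(-40) = -360)
K = -362 (K = -2 + (-360 + 0) = -2 - 360 = -362)
K² = (-362)² = 131044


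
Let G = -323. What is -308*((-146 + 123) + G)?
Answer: 106568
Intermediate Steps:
-308*((-146 + 123) + G) = -308*((-146 + 123) - 323) = -308*(-23 - 323) = -308*(-346) = 106568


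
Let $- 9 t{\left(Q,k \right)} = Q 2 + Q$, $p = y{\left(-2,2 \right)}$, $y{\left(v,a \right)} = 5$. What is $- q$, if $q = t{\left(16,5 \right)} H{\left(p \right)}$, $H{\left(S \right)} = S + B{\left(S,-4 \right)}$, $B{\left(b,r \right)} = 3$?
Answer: $\frac{128}{3} \approx 42.667$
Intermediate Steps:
$p = 5$
$H{\left(S \right)} = 3 + S$ ($H{\left(S \right)} = S + 3 = 3 + S$)
$t{\left(Q,k \right)} = - \frac{Q}{3}$ ($t{\left(Q,k \right)} = - \frac{Q 2 + Q}{9} = - \frac{2 Q + Q}{9} = - \frac{3 Q}{9} = - \frac{Q}{3}$)
$q = - \frac{128}{3}$ ($q = \left(- \frac{1}{3}\right) 16 \left(3 + 5\right) = \left(- \frac{16}{3}\right) 8 = - \frac{128}{3} \approx -42.667$)
$- q = \left(-1\right) \left(- \frac{128}{3}\right) = \frac{128}{3}$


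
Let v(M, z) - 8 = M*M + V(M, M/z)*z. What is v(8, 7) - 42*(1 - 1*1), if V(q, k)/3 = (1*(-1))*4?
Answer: -12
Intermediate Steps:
V(q, k) = -12 (V(q, k) = 3*((1*(-1))*4) = 3*(-1*4) = 3*(-4) = -12)
v(M, z) = 8 + M² - 12*z (v(M, z) = 8 + (M*M - 12*z) = 8 + (M² - 12*z) = 8 + M² - 12*z)
v(8, 7) - 42*(1 - 1*1) = (8 + 8² - 12*7) - 42*(1 - 1*1) = (8 + 64 - 84) - 42*(1 - 1) = -12 - 42*0 = -12 + 0 = -12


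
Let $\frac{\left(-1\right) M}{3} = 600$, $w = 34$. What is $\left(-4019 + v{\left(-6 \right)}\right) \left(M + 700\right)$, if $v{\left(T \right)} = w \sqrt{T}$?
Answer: $4420900 - 37400 i \sqrt{6} \approx 4.4209 \cdot 10^{6} - 91611.0 i$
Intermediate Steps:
$M = -1800$ ($M = \left(-3\right) 600 = -1800$)
$v{\left(T \right)} = 34 \sqrt{T}$
$\left(-4019 + v{\left(-6 \right)}\right) \left(M + 700\right) = \left(-4019 + 34 \sqrt{-6}\right) \left(-1800 + 700\right) = \left(-4019 + 34 i \sqrt{6}\right) \left(-1100\right) = 4420900 - 37400 i \sqrt{6}$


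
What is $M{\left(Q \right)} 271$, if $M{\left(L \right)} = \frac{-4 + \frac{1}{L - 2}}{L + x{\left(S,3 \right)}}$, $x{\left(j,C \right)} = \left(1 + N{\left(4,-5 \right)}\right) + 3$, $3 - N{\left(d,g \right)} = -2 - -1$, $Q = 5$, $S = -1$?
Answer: $- \frac{2981}{39} \approx -76.436$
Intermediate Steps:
$N{\left(d,g \right)} = 4$ ($N{\left(d,g \right)} = 3 - \left(-2 - -1\right) = 3 - \left(-2 + 1\right) = 3 - -1 = 3 + 1 = 4$)
$x{\left(j,C \right)} = 8$ ($x{\left(j,C \right)} = \left(1 + 4\right) + 3 = 5 + 3 = 8$)
$M{\left(L \right)} = \frac{-4 + \frac{1}{-2 + L}}{8 + L}$ ($M{\left(L \right)} = \frac{-4 + \frac{1}{L - 2}}{L + 8} = \frac{-4 + \frac{1}{-2 + L}}{8 + L}$)
$M{\left(Q \right)} 271 = \frac{9 - 20}{-16 + 5^{2} + 6 \cdot 5} \cdot 271 = \frac{9 - 20}{-16 + 25 + 30} \cdot 271 = \frac{1}{39} \left(-11\right) 271 = \left(- \frac{11}{39}\right) 271 = - \frac{2981}{39}$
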